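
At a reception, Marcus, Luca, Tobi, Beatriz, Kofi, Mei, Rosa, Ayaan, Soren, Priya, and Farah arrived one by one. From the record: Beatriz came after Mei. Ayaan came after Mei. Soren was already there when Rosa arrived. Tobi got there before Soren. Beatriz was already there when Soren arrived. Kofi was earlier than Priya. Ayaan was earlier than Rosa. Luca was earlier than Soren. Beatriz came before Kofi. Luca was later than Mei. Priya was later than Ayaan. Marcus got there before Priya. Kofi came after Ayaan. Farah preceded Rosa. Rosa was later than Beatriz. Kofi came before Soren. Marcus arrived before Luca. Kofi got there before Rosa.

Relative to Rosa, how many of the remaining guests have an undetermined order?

Forced before Rosa: Ayaan, Beatriz, Farah, Kofi, Luca, Marcus, Mei, Soren, and Tobi.
That leaves Priya with no forced order relative to Rosa — 1.

1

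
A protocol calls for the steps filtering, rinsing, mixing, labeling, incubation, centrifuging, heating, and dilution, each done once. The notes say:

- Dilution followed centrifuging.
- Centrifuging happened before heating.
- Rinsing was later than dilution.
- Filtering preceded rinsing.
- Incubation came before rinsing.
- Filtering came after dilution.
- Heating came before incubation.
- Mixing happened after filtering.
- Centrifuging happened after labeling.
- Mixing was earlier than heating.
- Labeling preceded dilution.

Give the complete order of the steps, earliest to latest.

labeling, centrifuging, dilution, filtering, mixing, heating, incubation, rinsing

The constraints fix every adjacent pair, so only one ordering works:
labeling → centrifuging → dilution → filtering → mixing → heating → incubation → rinsing.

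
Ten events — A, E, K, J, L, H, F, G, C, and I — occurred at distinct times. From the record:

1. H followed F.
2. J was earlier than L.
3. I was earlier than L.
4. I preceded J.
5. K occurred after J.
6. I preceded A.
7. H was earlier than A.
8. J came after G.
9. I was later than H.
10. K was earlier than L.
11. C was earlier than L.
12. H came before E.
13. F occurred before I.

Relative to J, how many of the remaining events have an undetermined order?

Forced before J: F, G, H, and I; forced after J: K and L.
That leaves A, C, and E with no forced order relative to J — 3.

3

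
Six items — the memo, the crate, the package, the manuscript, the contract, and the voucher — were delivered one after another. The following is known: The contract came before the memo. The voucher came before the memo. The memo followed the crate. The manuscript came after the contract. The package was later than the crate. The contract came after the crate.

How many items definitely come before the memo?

Directly stated before the memo: the contract, the crate, and the voucher.
That's the contract, the crate, and the voucher — 3 in all.

3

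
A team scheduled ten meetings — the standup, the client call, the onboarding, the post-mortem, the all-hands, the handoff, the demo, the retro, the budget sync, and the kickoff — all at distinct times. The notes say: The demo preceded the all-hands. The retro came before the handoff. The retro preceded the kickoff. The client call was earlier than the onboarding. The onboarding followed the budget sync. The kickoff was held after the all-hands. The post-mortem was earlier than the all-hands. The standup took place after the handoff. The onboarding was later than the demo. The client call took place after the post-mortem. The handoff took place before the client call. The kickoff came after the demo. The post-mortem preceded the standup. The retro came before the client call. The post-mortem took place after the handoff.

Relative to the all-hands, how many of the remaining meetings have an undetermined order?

Forced before the all-hands: the demo, the handoff, the post-mortem, and the retro; forced after the all-hands: the kickoff.
That leaves the budget sync, the client call, the onboarding, and the standup with no forced order relative to the all-hands — 4.

4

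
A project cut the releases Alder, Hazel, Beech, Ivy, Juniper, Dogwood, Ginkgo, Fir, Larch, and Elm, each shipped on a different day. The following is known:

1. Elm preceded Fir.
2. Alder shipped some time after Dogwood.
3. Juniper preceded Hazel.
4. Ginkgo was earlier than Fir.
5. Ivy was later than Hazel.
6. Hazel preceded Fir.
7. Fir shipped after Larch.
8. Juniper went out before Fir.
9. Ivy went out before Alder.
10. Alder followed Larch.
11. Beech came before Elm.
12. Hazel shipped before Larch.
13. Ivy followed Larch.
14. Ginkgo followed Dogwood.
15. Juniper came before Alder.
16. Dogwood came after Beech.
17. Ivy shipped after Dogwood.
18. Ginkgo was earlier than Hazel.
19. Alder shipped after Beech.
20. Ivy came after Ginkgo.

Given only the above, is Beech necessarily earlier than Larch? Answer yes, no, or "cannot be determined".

Chain the constraints: Beech → Dogwood → Ginkgo → Hazel → Larch. Each link is directly stated, so Beech comes before Larch.

yes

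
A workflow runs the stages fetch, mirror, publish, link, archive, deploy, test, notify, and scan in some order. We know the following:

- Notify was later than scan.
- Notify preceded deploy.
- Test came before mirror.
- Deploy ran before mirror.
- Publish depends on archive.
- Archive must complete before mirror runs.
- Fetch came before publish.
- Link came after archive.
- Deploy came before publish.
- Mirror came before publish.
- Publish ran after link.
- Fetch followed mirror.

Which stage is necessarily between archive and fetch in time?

Tracing the constraints gives archive → mirror → fetch, so mirror sits after archive and before fetch.
No other stage is forced both after archive and before fetch.

mirror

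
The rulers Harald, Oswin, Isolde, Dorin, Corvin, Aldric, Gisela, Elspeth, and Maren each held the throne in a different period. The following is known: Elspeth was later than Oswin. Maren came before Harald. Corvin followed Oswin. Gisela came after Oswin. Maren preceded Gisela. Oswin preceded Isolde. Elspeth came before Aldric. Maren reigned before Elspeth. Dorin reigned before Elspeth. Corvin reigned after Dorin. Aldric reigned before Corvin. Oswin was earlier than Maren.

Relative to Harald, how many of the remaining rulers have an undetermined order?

6

Forced before Harald: Maren and Oswin.
That leaves Aldric, Corvin, Dorin, Elspeth, Gisela, and Isolde with no forced order relative to Harald — 6.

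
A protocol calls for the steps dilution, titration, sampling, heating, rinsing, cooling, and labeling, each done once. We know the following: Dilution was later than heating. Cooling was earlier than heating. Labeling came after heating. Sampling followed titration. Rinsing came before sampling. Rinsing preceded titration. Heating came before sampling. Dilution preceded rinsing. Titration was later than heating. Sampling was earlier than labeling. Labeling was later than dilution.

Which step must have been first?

cooling

Cooling has a chain of constraints placing it before every other step, so cooling must be first.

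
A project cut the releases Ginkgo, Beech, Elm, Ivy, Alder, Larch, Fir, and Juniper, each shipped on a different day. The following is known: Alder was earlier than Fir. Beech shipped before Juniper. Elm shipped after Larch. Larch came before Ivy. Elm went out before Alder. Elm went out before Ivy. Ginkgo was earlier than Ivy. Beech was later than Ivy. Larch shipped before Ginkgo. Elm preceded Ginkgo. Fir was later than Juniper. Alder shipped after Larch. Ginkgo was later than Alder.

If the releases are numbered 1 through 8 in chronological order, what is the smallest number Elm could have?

Larch must come before Elm — 1 forced predecessor.
Nothing else is forced ahead of Elm, so its earliest slot is position 1 + 1 = 2.

2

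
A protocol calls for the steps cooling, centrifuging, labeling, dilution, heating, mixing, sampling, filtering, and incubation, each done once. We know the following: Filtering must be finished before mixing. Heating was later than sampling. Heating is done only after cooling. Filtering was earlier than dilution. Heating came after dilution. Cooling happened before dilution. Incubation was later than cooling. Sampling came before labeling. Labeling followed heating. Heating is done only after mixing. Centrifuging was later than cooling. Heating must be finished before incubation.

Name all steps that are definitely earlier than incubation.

Directly stated before incubation: cooling and heating.
Dilution reaches incubation via dilution → heating → incubation.
Filtering reaches incubation via filtering → dilution → heating → incubation.
Mixing reaches incubation via mixing → heating → incubation.
Likewise sampling reaches incubation by chaining the stated constraints.

cooling, dilution, filtering, heating, mixing, sampling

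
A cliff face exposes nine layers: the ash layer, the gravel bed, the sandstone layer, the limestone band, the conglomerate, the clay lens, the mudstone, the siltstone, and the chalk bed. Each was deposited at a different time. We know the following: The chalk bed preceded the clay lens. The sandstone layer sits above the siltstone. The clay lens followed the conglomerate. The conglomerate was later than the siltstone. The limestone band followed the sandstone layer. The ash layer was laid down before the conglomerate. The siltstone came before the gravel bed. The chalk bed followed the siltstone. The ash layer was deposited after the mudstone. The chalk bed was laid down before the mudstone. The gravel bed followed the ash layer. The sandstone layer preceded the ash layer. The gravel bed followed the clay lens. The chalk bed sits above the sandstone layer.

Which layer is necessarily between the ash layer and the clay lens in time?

Tracing the constraints gives the ash layer → the conglomerate → the clay lens, so the conglomerate sits after the ash layer and before the clay lens.
No other layer is forced both after the ash layer and before the clay lens.

the conglomerate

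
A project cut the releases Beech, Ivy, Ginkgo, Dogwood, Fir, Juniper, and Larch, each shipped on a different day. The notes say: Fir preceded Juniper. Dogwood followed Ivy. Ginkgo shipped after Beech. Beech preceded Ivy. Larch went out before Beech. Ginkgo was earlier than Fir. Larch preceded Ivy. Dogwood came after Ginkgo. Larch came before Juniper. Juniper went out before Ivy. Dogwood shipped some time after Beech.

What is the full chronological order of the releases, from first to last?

The constraints fix every adjacent pair, so only one ordering works:
Larch → Beech → Ginkgo → Fir → Juniper → Ivy → Dogwood.

Larch, Beech, Ginkgo, Fir, Juniper, Ivy, Dogwood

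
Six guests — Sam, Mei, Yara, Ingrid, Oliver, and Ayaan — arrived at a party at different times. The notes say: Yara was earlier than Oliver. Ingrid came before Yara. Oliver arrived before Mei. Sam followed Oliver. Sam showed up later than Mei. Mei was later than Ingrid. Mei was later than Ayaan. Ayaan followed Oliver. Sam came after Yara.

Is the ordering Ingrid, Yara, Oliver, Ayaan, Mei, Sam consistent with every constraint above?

yes

Check each stated constraint against the proposed order — e.g. Yara is ahead of Sam; Ingrid is ahead of Mei. Every pair is in the required order; nothing is violated.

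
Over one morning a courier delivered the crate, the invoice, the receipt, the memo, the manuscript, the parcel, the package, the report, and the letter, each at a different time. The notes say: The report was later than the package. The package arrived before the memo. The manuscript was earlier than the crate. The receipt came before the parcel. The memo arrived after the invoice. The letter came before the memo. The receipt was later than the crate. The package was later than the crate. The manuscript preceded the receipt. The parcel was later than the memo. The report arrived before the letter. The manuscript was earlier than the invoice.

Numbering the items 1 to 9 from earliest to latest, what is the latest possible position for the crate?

3

The crate must come before the letter, the memo, the package, the parcel, the receipt, and the report — 6 items forced after it.
Everything else can be placed before the crate in some valid order, so the crate can sit as late as position 9 − 6 = 3.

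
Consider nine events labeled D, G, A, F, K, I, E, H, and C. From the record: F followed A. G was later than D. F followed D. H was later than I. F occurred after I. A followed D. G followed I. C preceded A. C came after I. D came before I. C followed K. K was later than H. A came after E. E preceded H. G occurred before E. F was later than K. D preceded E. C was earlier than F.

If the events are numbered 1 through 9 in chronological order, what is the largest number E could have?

4

E must come before A, C, F, H, and K — 5 events forced after it.
Everything else can be placed before E in some valid order, so E can sit as late as position 9 − 5 = 4.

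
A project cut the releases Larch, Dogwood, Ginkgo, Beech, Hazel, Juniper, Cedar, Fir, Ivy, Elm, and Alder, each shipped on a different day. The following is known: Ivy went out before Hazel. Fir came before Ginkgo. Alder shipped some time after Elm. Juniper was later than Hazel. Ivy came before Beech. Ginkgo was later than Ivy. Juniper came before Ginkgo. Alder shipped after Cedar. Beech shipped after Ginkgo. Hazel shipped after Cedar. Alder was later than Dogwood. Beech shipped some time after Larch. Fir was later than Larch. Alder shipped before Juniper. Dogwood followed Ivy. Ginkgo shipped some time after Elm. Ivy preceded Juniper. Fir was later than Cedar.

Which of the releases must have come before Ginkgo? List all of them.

Alder, Cedar, Dogwood, Elm, Fir, Hazel, Ivy, Juniper, Larch

Directly stated before Ginkgo: Elm, Fir, Ivy, and Juniper.
Alder reaches Ginkgo via Alder → Juniper → Ginkgo.
Cedar reaches Ginkgo via Cedar → Fir → Ginkgo.
Dogwood reaches Ginkgo via Dogwood → Alder → Juniper → Ginkgo.
Likewise Hazel and Larch each reach Ginkgo by chaining the stated constraints.
No chain forces Beech ahead of Ginkgo.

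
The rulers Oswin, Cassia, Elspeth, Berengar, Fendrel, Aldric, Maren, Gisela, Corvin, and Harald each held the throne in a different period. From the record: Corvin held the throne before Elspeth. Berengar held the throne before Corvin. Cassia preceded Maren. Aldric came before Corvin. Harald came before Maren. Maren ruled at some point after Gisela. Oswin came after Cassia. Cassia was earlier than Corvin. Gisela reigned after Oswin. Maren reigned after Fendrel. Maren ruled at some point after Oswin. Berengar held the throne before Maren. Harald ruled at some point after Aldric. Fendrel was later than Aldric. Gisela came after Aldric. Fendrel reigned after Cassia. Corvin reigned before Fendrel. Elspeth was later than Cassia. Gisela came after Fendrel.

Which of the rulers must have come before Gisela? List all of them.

Aldric, Berengar, Cassia, Corvin, Fendrel, Oswin

Directly stated before Gisela: Aldric, Fendrel, and Oswin.
Berengar reaches Gisela via Berengar → Corvin → Fendrel → Gisela.
Cassia reaches Gisela via Cassia → Oswin → Gisela.
Corvin reaches Gisela via Corvin → Fendrel → Gisela.
No chain forces Maren (or any of the others) ahead of Gisela.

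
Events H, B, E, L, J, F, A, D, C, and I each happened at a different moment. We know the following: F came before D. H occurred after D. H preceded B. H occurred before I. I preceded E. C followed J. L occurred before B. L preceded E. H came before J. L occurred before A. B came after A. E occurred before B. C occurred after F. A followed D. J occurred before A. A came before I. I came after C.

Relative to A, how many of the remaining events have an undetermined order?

Forced before A: D, F, H, J, and L; forced after A: B, E, and I.
That leaves C with no forced order relative to A — 1.

1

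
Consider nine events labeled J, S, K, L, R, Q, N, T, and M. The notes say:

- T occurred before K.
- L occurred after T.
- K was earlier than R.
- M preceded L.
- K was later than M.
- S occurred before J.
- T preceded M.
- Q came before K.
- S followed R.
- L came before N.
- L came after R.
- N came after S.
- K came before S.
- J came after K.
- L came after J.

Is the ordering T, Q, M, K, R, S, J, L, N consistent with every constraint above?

yes

Check each stated constraint against the proposed order — e.g. M is ahead of L; T is ahead of L. Every pair is in the required order; nothing is violated.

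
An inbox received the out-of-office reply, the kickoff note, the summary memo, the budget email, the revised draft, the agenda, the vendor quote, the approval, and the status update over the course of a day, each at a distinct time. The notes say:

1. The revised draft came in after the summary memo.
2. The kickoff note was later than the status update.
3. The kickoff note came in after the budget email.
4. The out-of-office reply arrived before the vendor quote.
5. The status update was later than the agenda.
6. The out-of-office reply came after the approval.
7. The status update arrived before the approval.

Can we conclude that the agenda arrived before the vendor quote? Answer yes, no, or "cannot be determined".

yes

Chain the constraints: the agenda → the status update → the approval → the out-of-office reply → the vendor quote. Each link is directly stated, so the agenda comes before the vendor quote.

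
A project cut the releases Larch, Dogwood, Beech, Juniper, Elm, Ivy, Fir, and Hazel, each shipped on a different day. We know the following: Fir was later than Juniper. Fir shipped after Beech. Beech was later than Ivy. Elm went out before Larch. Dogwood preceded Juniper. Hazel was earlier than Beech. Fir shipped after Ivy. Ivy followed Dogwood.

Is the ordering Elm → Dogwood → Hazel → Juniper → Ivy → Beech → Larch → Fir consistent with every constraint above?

yes

Check each stated constraint against the proposed order — e.g. Juniper is ahead of Fir; Elm is ahead of Larch. Every pair is in the required order; nothing is violated.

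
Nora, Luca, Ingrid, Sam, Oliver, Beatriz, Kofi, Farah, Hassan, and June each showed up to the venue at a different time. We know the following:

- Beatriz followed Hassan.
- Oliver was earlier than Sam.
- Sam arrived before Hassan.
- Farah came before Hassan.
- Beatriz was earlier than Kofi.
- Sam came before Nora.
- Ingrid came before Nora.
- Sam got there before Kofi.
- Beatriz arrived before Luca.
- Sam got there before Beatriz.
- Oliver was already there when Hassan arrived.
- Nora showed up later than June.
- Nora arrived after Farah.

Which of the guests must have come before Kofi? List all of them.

Beatriz, Farah, Hassan, Oliver, Sam

Directly stated before Kofi: Beatriz and Sam.
Farah reaches Kofi via Farah → Hassan → Beatriz → Kofi.
Hassan reaches Kofi via Hassan → Beatriz → Kofi.
Oliver reaches Kofi via Oliver → Sam → Kofi.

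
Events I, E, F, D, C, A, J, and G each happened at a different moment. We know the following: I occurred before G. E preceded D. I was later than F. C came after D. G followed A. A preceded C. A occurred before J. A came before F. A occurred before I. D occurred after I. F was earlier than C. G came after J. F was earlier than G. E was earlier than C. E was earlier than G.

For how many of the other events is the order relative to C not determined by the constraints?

Forced before C: A, D, E, F, and I.
That leaves G and J with no forced order relative to C — 2.

2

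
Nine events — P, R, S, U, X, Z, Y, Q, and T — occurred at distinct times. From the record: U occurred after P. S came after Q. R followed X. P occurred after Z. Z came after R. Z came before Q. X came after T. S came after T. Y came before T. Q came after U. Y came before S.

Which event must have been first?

Y has a chain of constraints placing it before every other event, so Y must be first.

Y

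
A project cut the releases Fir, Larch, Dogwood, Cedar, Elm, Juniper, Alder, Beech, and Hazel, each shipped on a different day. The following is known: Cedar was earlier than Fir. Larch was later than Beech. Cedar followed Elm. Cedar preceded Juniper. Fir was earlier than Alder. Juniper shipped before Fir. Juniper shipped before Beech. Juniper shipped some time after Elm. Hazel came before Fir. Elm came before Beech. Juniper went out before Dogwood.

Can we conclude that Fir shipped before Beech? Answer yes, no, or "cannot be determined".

No chain of stated constraints runs from Fir to Beech, and none runs from Beech to Fir either.
So the relative order of Fir and Beech is not fixed by the given facts.

cannot be determined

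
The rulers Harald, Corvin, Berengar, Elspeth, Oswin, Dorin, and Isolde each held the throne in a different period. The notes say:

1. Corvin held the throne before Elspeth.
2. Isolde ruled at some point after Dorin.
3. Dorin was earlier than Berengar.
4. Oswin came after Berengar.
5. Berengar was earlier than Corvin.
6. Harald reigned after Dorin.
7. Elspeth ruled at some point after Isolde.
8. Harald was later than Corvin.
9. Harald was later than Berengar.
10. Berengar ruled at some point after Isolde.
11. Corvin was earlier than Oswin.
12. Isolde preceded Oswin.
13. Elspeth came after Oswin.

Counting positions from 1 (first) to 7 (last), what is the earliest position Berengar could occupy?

3

Dorin and Isolde must both come before Berengar — 2 forced predecessors.
Nothing else is forced ahead of Berengar, so their earliest slot is position 2 + 1 = 3.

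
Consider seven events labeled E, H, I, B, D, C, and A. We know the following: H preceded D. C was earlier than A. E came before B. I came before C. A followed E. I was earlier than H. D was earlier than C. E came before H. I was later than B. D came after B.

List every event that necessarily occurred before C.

Directly stated before C: D and I.
B reaches C via B → I → C.
E reaches C via E → H → D → C.
H reaches C via H → D → C.
No chain forces A ahead of C.

B, D, E, H, I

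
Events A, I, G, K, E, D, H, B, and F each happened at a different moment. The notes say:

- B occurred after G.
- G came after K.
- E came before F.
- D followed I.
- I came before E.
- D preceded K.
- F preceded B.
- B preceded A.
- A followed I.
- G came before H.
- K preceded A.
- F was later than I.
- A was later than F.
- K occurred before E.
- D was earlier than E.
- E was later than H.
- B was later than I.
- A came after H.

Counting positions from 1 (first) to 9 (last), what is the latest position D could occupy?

D must come before A, B, E, F, G, H, and K — 7 events forced after it.
Everything else can be placed before D in some valid order, so D can sit as late as position 9 − 7 = 2.

2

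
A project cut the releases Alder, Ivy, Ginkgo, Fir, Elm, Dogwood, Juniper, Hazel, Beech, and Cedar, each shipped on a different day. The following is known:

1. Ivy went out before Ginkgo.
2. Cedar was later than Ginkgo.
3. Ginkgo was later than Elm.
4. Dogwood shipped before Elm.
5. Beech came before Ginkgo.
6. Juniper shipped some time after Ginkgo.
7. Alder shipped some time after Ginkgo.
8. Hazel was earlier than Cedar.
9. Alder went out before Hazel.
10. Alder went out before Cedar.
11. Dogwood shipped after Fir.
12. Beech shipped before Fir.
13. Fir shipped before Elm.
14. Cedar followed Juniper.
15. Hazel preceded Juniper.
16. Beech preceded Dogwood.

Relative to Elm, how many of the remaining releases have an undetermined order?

Forced before Elm: Beech, Dogwood, and Fir; forced after Elm: Alder, Cedar, Ginkgo, Hazel, and Juniper.
That leaves Ivy with no forced order relative to Elm — 1.

1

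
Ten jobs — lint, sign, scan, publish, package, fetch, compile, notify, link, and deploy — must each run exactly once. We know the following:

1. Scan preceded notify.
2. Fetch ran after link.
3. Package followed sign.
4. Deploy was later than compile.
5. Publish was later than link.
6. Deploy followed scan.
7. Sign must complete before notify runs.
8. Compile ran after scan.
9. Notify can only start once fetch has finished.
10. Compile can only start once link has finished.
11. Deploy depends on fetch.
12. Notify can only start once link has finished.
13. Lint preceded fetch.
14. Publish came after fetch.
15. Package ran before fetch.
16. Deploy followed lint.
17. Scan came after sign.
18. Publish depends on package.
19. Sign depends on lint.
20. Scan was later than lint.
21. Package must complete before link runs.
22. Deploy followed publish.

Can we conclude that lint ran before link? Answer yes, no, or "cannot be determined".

yes

Chain the constraints: lint → sign → package → link. Each link is directly stated, so lint comes before link.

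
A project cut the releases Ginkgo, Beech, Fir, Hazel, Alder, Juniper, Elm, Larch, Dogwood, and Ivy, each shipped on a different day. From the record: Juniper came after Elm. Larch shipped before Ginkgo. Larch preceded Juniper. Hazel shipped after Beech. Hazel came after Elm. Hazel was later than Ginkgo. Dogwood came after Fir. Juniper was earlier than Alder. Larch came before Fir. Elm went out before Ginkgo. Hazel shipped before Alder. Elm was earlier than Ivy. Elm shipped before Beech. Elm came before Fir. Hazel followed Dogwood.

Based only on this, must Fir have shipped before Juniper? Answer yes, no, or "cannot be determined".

cannot be determined

No chain of stated constraints runs from Fir to Juniper, and none runs from Juniper to Fir either.
So the relative order of Fir and Juniper is not fixed by the given facts.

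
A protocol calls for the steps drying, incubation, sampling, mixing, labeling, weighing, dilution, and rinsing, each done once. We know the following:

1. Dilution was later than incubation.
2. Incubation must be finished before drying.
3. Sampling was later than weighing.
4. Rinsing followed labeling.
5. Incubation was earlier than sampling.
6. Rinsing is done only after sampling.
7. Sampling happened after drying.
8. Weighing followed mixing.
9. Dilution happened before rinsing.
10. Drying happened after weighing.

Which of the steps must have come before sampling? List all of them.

Directly stated before sampling: drying, incubation, and weighing.
Mixing reaches sampling via mixing → weighing → sampling.

drying, incubation, mixing, weighing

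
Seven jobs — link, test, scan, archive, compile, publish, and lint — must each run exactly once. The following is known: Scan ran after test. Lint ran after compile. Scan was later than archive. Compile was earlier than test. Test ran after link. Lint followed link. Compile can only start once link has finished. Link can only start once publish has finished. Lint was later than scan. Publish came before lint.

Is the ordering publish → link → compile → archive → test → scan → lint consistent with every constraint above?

yes

Check each stated constraint against the proposed order — e.g. link is ahead of lint; publish is ahead of lint. Every pair is in the required order; nothing is violated.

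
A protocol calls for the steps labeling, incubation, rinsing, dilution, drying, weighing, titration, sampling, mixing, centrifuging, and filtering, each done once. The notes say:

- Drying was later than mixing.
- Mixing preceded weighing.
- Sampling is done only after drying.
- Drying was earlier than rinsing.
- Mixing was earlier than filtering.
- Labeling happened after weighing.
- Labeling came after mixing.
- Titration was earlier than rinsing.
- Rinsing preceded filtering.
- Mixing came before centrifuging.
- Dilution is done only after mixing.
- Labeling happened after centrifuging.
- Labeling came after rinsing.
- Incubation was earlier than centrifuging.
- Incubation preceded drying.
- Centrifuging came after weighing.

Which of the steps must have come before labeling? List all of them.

centrifuging, drying, incubation, mixing, rinsing, titration, weighing

Directly stated before labeling: centrifuging, mixing, rinsing, and weighing.
Drying reaches labeling via drying → rinsing → labeling.
Incubation reaches labeling via incubation → centrifuging → labeling.
Titration reaches labeling via titration → rinsing → labeling.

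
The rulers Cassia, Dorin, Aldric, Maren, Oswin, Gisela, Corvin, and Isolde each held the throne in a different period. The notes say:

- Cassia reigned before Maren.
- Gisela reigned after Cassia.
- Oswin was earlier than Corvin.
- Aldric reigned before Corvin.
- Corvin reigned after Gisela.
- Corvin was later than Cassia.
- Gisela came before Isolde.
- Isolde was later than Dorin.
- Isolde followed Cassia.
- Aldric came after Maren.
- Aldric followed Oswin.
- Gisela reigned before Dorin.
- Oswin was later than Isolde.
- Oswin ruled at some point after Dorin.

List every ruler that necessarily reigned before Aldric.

Directly stated before Aldric: Maren and Oswin.
Cassia reaches Aldric via Cassia → Maren → Aldric.
Dorin reaches Aldric via Dorin → Oswin → Aldric.
Gisela reaches Aldric via Gisela → Dorin → Oswin → Aldric.
Likewise Isolde reaches Aldric by chaining the stated constraints.
No chain forces Corvin ahead of Aldric.

Cassia, Dorin, Gisela, Isolde, Maren, Oswin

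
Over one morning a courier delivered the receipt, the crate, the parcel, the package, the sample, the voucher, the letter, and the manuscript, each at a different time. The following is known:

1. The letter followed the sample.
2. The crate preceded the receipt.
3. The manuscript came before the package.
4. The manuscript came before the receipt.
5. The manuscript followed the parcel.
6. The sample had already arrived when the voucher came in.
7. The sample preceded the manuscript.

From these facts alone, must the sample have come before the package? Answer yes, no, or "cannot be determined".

yes

Chain the constraints: the sample → the manuscript → the package. Each link is directly stated, so the sample comes before the package.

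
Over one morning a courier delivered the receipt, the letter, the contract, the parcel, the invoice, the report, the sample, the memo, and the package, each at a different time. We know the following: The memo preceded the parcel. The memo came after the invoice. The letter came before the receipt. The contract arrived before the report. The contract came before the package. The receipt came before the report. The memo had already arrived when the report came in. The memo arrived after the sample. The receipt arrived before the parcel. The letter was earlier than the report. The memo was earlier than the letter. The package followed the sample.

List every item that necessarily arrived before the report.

Directly stated before the report: the contract, the letter, the memo, and the receipt.
The invoice reaches the report via the invoice → the memo → the report.
The sample reaches the report via the sample → the memo → the report.

the contract, the invoice, the letter, the memo, the receipt, the sample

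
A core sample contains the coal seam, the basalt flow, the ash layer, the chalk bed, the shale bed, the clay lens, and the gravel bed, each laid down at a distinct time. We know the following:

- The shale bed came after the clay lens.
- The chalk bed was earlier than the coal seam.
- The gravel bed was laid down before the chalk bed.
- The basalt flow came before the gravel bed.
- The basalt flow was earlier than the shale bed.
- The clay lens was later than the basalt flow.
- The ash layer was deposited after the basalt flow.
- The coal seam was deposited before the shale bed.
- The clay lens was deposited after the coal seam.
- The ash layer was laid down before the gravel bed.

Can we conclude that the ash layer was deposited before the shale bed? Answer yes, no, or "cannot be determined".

Chain the constraints: the ash layer → the gravel bed → the chalk bed → the coal seam → the shale bed. Each link is directly stated, so the ash layer comes before the shale bed.

yes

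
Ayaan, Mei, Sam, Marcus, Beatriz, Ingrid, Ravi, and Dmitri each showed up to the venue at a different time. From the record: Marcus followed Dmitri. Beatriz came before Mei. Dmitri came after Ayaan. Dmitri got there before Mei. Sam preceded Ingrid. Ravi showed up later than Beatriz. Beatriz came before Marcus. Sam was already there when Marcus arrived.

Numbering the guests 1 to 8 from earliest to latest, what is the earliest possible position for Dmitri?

Ayaan must come before Dmitri — 1 forced predecessor.
Nothing else is forced ahead of Dmitri, so their earliest slot is position 1 + 1 = 2.

2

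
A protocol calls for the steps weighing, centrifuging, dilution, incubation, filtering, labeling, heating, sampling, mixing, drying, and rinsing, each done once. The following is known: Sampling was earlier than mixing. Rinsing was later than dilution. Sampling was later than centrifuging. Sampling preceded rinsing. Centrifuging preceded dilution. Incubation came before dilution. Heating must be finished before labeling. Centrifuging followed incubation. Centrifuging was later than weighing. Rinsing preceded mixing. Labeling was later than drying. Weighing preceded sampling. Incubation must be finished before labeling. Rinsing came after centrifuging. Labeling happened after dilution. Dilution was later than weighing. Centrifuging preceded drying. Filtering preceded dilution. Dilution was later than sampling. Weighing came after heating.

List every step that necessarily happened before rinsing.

Directly stated before rinsing: centrifuging, dilution, and sampling.
Filtering reaches rinsing via filtering → dilution → rinsing.
Heating reaches rinsing via heating → weighing → dilution → rinsing.
Incubation reaches rinsing via incubation → dilution → rinsing.
Likewise weighing reaches rinsing by chaining the stated constraints.
No chain forces mixing (or any of the others) ahead of rinsing.

centrifuging, dilution, filtering, heating, incubation, sampling, weighing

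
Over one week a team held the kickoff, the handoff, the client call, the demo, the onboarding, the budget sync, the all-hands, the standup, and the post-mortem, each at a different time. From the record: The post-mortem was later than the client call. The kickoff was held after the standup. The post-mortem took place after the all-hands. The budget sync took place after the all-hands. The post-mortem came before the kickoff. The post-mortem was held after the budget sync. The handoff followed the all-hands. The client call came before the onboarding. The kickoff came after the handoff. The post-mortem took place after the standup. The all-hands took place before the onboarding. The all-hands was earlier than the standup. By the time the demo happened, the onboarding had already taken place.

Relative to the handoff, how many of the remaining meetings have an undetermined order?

6

Forced before the handoff: the all-hands; forced after the handoff: the kickoff.
That leaves the budget sync, the client call, the demo, the onboarding, the post-mortem, and the standup with no forced order relative to the handoff — 6.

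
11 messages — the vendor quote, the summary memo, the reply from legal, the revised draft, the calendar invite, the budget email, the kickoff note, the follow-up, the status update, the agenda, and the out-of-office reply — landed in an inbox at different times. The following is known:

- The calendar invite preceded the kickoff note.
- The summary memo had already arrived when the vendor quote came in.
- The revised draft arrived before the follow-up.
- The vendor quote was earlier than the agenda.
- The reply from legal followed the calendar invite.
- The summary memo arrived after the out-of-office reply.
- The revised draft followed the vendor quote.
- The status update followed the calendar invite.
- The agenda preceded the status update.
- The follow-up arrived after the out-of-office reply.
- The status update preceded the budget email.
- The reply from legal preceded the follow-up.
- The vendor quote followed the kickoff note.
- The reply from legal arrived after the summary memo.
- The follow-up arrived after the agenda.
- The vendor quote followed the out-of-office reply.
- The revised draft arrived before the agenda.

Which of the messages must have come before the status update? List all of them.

the agenda, the calendar invite, the kickoff note, the out-of-office reply, the revised draft, the summary memo, the vendor quote

Directly stated before the status update: the agenda and the calendar invite.
The kickoff note reaches the status update via the kickoff note → the vendor quote → the agenda → the status update.
The out-of-office reply reaches the status update via the out-of-office reply → the vendor quote → the agenda → the status update.
The revised draft reaches the status update via the revised draft → the agenda → the status update.
Likewise the summary memo and the vendor quote each reach the status update by chaining the stated constraints.
No chain forces the follow-up (or any of the others) ahead of the status update.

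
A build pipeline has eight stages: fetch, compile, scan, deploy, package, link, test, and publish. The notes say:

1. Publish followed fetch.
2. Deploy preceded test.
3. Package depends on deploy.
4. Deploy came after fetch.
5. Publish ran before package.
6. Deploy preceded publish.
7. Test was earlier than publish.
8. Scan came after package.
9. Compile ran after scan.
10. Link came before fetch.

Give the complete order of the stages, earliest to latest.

link, fetch, deploy, test, publish, package, scan, compile

The constraints fix every adjacent pair, so only one ordering works:
link → fetch → deploy → test → publish → package → scan → compile.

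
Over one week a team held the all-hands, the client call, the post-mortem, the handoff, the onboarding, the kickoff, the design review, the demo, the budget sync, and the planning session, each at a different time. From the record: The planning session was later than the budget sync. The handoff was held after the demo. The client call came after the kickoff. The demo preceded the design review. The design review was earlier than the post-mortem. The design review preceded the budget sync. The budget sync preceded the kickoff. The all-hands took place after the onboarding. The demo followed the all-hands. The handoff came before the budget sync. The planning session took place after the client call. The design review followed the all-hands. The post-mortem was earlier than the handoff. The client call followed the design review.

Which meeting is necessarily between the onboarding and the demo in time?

the all-hands

Tracing the constraints gives the onboarding → the all-hands → the demo, so the all-hands sits after the onboarding and before the demo.
No other meeting is forced both after the onboarding and before the demo.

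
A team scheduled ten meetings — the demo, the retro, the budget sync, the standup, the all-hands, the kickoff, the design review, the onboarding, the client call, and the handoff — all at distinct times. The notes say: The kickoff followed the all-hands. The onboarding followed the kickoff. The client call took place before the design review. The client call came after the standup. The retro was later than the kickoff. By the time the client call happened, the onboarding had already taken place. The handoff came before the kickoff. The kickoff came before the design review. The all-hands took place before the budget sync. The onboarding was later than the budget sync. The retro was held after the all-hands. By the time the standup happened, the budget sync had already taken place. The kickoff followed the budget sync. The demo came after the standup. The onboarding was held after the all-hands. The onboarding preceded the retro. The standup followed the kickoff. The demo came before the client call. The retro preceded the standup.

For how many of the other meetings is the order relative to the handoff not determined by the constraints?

Forced after the handoff: the client call, the demo, the design review, the kickoff, the onboarding, the retro, and the standup.
That leaves the all-hands and the budget sync with no forced order relative to the handoff — 2.

2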